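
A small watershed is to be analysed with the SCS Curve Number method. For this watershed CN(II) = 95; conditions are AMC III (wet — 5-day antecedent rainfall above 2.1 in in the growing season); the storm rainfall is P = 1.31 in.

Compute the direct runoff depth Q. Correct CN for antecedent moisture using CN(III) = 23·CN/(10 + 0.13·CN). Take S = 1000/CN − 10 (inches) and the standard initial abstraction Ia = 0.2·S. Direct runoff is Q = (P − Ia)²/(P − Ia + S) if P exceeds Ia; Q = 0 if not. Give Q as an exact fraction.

Q = 3052231009/2851293900 in ≈ 1.070 in

Wet (AMC III): CN(III) = 23·95/(10 + 0.13·95) = 2185/(447/20) = 43700/447 ≈ 97.763
Max retention: S = 1000/(43700/447) − 10 = 100/437 in (≈ 0.229 in)
Initial abstraction Ia = S/5 = (100/437)/5 = 20/437 ≈ 0.046 in
Since P=1.310 > Ia=0.046: effective rainfall P−Ia = 55247/43700 in
Q: (55247/43700)² ÷ (65247/43700) = 3052231009/2851293900 in (≈ 1.070 in)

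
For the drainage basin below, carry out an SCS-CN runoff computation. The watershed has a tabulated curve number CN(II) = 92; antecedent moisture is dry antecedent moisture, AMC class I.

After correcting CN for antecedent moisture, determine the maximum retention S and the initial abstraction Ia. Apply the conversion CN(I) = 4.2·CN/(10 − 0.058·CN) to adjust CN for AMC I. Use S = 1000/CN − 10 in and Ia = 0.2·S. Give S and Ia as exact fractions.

Adjust CN=92 to AMC I: 4.2·92/(10 − 0.058·92) → (1932/5) ÷ (583/125) = 48300/583 ≈ 82.847
Max retention: S = 1000/(48300/583) − 10 = 1000/483 in (≈ 2.070 in)
Ia = 0.2S: 0.2·2.070 = 0.414 in (exactly 200/483)

S = 1000/483 in ≈ 2.070 in; Ia = 200/483 in ≈ 0.414 in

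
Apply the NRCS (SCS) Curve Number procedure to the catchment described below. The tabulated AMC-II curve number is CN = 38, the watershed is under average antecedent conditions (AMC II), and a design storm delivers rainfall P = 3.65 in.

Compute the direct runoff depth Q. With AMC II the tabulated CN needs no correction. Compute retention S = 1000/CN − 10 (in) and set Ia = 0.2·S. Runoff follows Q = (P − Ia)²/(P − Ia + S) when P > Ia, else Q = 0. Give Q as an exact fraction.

CN(II) = 38; AMC II needs no correction.
Max retention: S = 1000/38 − 10 = 310/19 in (≈ 16.316 in)
Initial abstraction Ia = S/5 = (310/19)/5 = 62/19 ≈ 3.263 in
Since P=3.650 > Ia=3.263: effective rainfall P−Ia = 147/380 in
Q = (147/380)²/((147/380) + 310/19) = (21609/144400)/(6347/380) = 21609/2411860 in ≈ 0.009 in

Q = 21609/2411860 in ≈ 0.009 in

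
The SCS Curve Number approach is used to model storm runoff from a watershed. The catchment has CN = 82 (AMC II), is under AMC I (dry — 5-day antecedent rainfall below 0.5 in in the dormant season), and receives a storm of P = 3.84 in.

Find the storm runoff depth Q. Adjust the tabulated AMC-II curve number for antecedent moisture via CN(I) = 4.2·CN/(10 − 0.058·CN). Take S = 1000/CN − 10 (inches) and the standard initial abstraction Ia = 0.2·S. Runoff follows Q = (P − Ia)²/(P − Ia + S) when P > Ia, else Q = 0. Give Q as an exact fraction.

Q = 8376723/8602825 in ≈ 0.974 in

CN(I) from CN(II)=82: (4.2·82)/(10 − 0.058·82) = 28700/437 ≈ 65.675
Max retention: S = 1000/(28700/437) − 10 = 1500/287 in (≈ 5.226 in)
Ia = 0.2S: 0.2·5.226 = 1.045 in (exactly 300/287)
P − Ia = 3.840 − 1.045 = 20052/7175 ≈ 2.795 in (> 0, runoff occurs)
Q: (20052/7175)² ÷ (57552/7175) = 8376723/8602825 in (≈ 0.974 in)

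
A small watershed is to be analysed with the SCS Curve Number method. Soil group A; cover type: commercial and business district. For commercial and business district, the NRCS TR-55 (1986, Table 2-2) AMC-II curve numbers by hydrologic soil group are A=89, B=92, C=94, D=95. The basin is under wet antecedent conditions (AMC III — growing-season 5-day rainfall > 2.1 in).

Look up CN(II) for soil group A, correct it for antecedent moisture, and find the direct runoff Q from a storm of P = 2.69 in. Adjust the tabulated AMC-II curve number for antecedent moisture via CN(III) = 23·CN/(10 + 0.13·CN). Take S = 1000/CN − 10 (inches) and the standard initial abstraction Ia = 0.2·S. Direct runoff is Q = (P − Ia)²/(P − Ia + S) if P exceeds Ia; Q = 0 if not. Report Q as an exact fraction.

NRCS table: commercial and business district, soil group A → CN(II) = 89
Adjust CN=89 to AMC III: 23·89/(10 + 0.13·89) → 2047 ÷ (2157/100) = 204700/2157 ≈ 94.900
S = 1000/(204700/2157) − 10 = 1100/2047 in ≈ 0.537 in
Ia = 0.2·(1100/2047) = 220/2047 in ≈ 0.107 in
Since P=2.690 > Ia=0.107: effective rainfall P−Ia = 528643/204700 in
Q = (528643/204700)²/((528643/204700) + 1100/2047) = (279463421449/41902090000)/(638643/204700) = 279463421449/130730222100 in ≈ 2.138 in

Q = 279463421449/130730222100 in ≈ 2.138 in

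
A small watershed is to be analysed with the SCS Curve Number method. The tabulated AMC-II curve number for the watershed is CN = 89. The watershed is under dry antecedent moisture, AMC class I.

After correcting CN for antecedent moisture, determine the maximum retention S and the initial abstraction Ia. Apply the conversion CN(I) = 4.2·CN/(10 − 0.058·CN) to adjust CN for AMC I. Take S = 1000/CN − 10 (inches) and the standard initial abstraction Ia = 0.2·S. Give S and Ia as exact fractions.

CN(I) from CN(II)=89: (4.2·89)/(10 − 0.058·89) = 186900/2419 ≈ 77.263
Max retention: S = 1000/(186900/2419) − 10 = 5500/1869 in (≈ 2.943 in)
Initial abstraction Ia = S/5 = (5500/1869)/5 = 1100/1869 ≈ 0.589 in

S = 5500/1869 in ≈ 2.943 in; Ia = 1100/1869 in ≈ 0.589 in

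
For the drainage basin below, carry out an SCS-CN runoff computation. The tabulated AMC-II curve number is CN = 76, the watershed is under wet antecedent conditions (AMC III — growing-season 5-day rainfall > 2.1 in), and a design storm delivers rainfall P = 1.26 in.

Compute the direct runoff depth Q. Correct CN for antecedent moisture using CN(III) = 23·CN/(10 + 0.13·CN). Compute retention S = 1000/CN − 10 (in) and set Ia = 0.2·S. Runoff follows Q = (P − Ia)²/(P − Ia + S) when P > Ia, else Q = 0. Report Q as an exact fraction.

Q = 154527987/375317450 in ≈ 0.412 in

CN(III) from CN(II)=76: (23·76)/(10 + 0.13·76) = 43700/497 ≈ 87.928
Retention S: 1000/CN − 10 with CN=87.928 → S = 600/437 ≈ 1.373 in
Ia = 0.2·(600/437) = 120/437 in ≈ 0.275 in
Since P=1.260 > Ia=0.275: effective rainfall P−Ia = 21531/21850 in
Runoff Q = (P−Ia)²/(P−Ia+S) = (0.985)²/(0.985+1.373) = 154527987/375317450 ≈ 0.412 in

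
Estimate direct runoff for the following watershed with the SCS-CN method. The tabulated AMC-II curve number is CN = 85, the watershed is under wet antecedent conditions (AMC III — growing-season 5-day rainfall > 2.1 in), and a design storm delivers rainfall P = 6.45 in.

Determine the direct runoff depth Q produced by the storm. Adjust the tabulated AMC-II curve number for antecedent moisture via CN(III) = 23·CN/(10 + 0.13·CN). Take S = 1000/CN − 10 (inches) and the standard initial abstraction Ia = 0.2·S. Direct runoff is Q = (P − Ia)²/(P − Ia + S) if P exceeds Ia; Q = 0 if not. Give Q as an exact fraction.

Q = 808159707/143989660 in ≈ 5.613 in

Wet (AMC III): CN(III) = 23·85/(10 + 0.13·85) = 1955/(421/20) = 39100/421 ≈ 92.874
Retention S: 1000/CN − 10 with CN=92.874 → S = 300/391 ≈ 0.767 in
Initial abstraction Ia = S/5 = (300/391)/5 = 60/391 ≈ 0.153 in
Excess rainfall: 6.450 − 0.153 = 6.297 in; P > Ia so Q > 0
Runoff Q = (P−Ia)²/(P−Ia+S) = (6.297)²/(6.297+0.767) = 808159707/143989660 ≈ 5.613 in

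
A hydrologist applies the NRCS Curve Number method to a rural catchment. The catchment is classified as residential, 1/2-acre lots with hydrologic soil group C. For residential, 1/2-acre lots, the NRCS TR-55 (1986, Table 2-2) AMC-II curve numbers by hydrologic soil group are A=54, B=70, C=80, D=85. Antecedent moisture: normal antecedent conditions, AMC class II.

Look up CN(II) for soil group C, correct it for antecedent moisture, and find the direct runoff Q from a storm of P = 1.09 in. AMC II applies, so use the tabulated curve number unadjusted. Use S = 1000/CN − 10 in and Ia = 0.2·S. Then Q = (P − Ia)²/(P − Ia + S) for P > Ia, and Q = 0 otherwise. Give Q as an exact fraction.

Q = 3481/30900 in ≈ 0.113 in

NRCS table: residential, 1/2-acre lots, soil group C → CN(II) = 80
CN(II) = 80; AMC II needs no correction.
Max retention: S = 1000/80 − 10 = 5/2 in (≈ 2.500 in)
Ia = 0.2·(5/2) = 1/2 in ≈ 0.500 in
P − Ia = 1.090 − 0.500 = 59/100 ≈ 0.590 in (> 0, runoff occurs)
Q: (59/100)² ÷ (309/100) = 3481/30900 in (≈ 0.113 in)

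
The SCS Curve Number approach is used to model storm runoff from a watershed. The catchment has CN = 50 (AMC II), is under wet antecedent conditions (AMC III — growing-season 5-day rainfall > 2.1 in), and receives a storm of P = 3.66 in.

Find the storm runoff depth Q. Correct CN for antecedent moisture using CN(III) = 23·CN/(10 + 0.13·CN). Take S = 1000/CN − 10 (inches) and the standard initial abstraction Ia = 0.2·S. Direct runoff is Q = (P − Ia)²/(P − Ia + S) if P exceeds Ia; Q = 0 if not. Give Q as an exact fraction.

CN(III) from CN(II)=50: (23·50)/(10 + 0.13·50) = 2300/33 ≈ 69.697
Retention S: 1000/CN − 10 with CN=69.697 → S = 100/23 ≈ 4.348 in
Ia = 0.2S: 0.2·4.348 = 0.870 in (exactly 20/23)
Since P=3.660 > Ia=0.870: effective rainfall P−Ia = 3209/1150 in
Runoff Q = (P−Ia)²/(P−Ia+S) = (2.790)²/(2.790+4.348) = 10297681/9440350 ≈ 1.091 in

Q = 10297681/9440350 in ≈ 1.091 in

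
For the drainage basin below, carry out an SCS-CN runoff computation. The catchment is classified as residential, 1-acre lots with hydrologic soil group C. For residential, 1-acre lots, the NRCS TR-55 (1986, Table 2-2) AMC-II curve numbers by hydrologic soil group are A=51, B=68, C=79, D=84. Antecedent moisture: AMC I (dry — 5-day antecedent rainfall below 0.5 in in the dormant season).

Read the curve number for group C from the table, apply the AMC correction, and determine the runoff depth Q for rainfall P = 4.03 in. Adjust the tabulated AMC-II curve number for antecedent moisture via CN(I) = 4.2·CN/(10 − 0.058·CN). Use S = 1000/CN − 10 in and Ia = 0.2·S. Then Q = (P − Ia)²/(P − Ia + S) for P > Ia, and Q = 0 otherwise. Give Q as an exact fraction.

NRCS table: residential, 1-acre lots, soil group C → CN(II) = 79
Dry (AMC I): CN(I) = 4.2·79/(10 − 0.058·79) = (1659/5)/(2709/500) = 7900/129 ≈ 61.240
Retention S: 1000/CN − 10 with CN=61.240 → S = 500/79 ≈ 6.329 in
Ia = 0.2·(500/79) = 100/79 in ≈ 1.266 in
P − Ia = 4.030 − 1.266 = 21837/7900 ≈ 2.764 in (> 0, runoff occurs)
Q = (21837/7900)²/((21837/7900) + 500/79) = (476854569/62410000)/(71837/7900) = 476854569/567512300 in ≈ 0.840 in

Q = 476854569/567512300 in ≈ 0.840 in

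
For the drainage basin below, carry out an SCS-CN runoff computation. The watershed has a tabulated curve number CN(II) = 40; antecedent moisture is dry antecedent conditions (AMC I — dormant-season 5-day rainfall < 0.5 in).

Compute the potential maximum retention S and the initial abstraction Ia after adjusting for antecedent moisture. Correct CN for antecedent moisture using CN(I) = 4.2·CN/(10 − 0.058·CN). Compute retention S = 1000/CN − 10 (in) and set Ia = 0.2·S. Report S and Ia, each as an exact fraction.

Adjust CN=40 to AMC I: 4.2·40/(10 − 0.058·40) → 168 ÷ (192/25) = 175/8 ≈ 21.875
Retention S: 1000/CN − 10 with CN=21.875 → S = 250/7 ≈ 35.714 in
Ia = 0.2·(250/7) = 50/7 in ≈ 7.143 in

S = 250/7 in ≈ 35.714 in; Ia = 50/7 in ≈ 7.143 in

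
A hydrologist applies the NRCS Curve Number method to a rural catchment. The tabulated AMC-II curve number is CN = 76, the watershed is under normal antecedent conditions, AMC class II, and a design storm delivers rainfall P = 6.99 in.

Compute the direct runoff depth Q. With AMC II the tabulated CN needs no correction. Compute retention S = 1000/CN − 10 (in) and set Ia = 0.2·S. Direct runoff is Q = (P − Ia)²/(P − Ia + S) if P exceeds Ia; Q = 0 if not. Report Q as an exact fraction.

CN(II) = 76; AMC II needs no correction.
Retention S: 1000/CN − 10 with CN=76.000 → S = 60/19 ≈ 3.158 in
Ia = 0.2·(60/19) = 12/19 in ≈ 0.632 in
Since P=6.990 > Ia=0.632: effective rainfall P−Ia = 12081/1900 in
Runoff Q = (P−Ia)²/(P−Ia+S) = (6.358)²/(6.358+3.158) = 16216729/3817100 ≈ 4.248 in

Q = 16216729/3817100 in ≈ 4.248 in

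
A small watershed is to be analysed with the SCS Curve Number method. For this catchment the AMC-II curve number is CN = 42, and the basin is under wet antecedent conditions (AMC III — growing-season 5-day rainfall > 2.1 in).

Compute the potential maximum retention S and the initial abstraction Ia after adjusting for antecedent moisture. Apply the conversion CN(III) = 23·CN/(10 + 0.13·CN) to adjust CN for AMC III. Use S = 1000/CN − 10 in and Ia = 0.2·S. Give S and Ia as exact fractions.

S = 2900/483 in ≈ 6.004 in; Ia = 580/483 in ≈ 1.201 in

Wet (AMC III): CN(III) = 23·42/(10 + 0.13·42) = 966/(773/50) = 48300/773 ≈ 62.484
Max retention: S = 1000/(48300/773) − 10 = 2900/483 in (≈ 6.004 in)
Ia = 0.2S: 0.2·6.004 = 1.201 in (exactly 580/483)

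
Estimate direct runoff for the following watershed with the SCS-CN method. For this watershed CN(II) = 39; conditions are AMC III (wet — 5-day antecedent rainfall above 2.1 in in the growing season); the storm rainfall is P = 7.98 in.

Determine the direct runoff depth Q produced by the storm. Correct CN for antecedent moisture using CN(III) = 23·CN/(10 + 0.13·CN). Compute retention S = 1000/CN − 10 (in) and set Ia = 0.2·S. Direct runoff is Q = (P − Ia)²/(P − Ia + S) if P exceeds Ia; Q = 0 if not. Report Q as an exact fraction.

Q = 88151391409/26995349550 in ≈ 3.265 in

Adjust CN=39 to AMC III: 23·39/(10 + 0.13·39) → 897 ÷ (1507/100) = 89700/1507 ≈ 59.522
S = 1000/(89700/1507) − 10 = 6100/897 in ≈ 6.800 in
Ia = 0.2·(6100/897) = 1220/897 in ≈ 1.360 in
Since P=7.980 > Ia=1.360: effective rainfall P−Ia = 296903/44850 in
Q = (296903/44850)²/((296903/44850) + 6100/897) = (88151391409/2011522500)/(601903/44850) = 88151391409/26995349550 in ≈ 3.265 in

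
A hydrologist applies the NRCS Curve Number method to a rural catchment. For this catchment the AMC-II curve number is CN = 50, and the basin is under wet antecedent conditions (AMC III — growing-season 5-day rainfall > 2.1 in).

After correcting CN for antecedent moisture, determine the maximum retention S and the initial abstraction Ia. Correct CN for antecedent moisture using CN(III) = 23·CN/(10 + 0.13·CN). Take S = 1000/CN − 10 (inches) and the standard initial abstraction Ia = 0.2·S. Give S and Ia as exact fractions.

S = 100/23 in ≈ 4.348 in; Ia = 20/23 in ≈ 0.870 in

Adjust CN=50 to AMC III: 23·50/(10 + 0.13·50) → 1150 ÷ (33/2) = 2300/33 ≈ 69.697
S = 1000/(2300/33) − 10 = 100/23 in ≈ 4.348 in
Initial abstraction Ia = S/5 = (100/23)/5 = 20/23 ≈ 0.870 in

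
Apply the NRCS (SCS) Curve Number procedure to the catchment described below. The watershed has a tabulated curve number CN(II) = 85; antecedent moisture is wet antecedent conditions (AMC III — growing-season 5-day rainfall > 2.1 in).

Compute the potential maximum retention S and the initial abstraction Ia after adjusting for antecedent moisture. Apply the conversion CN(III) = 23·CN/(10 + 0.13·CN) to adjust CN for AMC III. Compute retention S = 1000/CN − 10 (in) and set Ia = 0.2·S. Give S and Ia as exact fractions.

S = 300/391 in ≈ 0.767 in; Ia = 60/391 in ≈ 0.153 in

Wet (AMC III): CN(III) = 23·85/(10 + 0.13·85) = 1955/(421/20) = 39100/421 ≈ 92.874
S = 1000/(39100/421) − 10 = 300/391 in ≈ 0.767 in
Ia = 0.2·(300/391) = 60/391 in ≈ 0.153 in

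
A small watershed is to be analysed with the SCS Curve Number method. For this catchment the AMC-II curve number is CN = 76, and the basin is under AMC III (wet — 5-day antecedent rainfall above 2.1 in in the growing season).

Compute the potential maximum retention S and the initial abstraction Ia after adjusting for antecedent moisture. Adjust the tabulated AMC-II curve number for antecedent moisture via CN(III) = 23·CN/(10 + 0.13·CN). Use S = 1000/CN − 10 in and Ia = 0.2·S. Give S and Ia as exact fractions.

Wet (AMC III): CN(III) = 23·76/(10 + 0.13·76) = 1748/(497/25) = 43700/497 ≈ 87.928
Max retention: S = 1000/(43700/497) − 10 = 600/437 in (≈ 1.373 in)
Ia = 0.2·(600/437) = 120/437 in ≈ 0.275 in

S = 600/437 in ≈ 1.373 in; Ia = 120/437 in ≈ 0.275 in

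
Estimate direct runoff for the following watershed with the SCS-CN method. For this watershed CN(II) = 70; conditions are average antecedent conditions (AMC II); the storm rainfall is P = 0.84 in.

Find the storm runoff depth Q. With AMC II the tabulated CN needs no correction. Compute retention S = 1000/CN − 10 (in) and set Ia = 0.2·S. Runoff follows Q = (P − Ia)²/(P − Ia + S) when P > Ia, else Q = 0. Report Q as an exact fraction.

Q = 0 in ≈ 0.000 in

AMC II — tabulated CN = 70 applies directly.
Retention S: 1000/CN − 10 with CN=70.000 → S = 30/7 ≈ 4.286 in
Initial abstraction Ia = S/5 = (30/7)/5 = 6/7 ≈ 0.857 in
P = 0.840 ≤ Ia = 0.857 in: entire storm abstracted, Q = 0.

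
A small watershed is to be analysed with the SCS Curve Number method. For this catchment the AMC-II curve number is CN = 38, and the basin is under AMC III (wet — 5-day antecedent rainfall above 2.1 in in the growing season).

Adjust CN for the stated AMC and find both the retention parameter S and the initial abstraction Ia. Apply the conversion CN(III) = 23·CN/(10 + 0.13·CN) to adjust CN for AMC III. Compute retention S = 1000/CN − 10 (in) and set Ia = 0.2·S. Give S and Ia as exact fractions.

S = 3100/437 in ≈ 7.094 in; Ia = 620/437 in ≈ 1.419 in

Wet (AMC III): CN(III) = 23·38/(10 + 0.13·38) = 874/(747/50) = 43700/747 ≈ 58.501
Max retention: S = 1000/(43700/747) − 10 = 3100/437 in (≈ 7.094 in)
Ia = 0.2·(3100/437) = 620/437 in ≈ 1.419 in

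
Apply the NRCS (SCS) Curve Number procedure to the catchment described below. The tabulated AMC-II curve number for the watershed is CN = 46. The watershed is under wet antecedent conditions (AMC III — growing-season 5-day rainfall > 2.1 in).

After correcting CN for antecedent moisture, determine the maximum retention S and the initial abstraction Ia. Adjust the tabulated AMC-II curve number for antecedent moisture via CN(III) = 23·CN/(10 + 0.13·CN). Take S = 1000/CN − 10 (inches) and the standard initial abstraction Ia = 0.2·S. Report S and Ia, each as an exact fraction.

S = 2700/529 in ≈ 5.104 in; Ia = 540/529 in ≈ 1.021 in

CN(III) from CN(II)=46: (23·46)/(10 + 0.13·46) = 52900/799 ≈ 66.208
Retention S: 1000/CN − 10 with CN=66.208 → S = 2700/529 ≈ 5.104 in
Initial abstraction Ia = S/5 = (2700/529)/5 = 540/529 ≈ 1.021 in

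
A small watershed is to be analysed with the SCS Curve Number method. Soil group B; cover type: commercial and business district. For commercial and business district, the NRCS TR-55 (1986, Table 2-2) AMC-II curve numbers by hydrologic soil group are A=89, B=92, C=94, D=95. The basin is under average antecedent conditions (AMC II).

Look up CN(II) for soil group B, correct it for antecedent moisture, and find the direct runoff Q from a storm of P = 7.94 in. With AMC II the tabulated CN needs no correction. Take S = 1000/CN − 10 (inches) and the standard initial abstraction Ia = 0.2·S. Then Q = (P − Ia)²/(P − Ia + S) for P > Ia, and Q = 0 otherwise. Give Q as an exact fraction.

Q = 79762761/11420650 in ≈ 6.984 in

NRCS table: commercial and business district, soil group B → CN(II) = 92
Average conditions: CN = 92 (no AMC adjustment).
Retention S: 1000/CN − 10 with CN=92.000 → S = 20/23 ≈ 0.870 in
Ia = 0.2S: 0.2·0.870 = 0.174 in (exactly 4/23)
P − Ia = 7.940 − 0.174 = 8931/1150 ≈ 7.766 in (> 0, runoff occurs)
Runoff Q = (P−Ia)²/(P−Ia+S) = (7.766)²/(7.766+0.870) = 79762761/11420650 ≈ 6.984 in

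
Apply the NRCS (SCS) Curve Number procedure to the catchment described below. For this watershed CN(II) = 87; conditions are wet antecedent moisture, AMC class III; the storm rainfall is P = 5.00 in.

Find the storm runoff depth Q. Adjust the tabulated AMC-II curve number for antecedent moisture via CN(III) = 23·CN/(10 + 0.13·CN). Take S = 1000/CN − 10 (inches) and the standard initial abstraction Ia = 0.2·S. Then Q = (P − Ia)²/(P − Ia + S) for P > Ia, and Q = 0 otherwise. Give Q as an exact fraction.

CN(III) from CN(II)=87: (23·87)/(10 + 0.13·87) = 200100/2131 ≈ 93.900
S = 1000/(200100/2131) − 10 = 1300/2001 in ≈ 0.650 in
Ia = 0.2·(1300/2001) = 260/2001 in ≈ 0.130 in
Excess rainfall: 5.000 − 0.130 = 4.870 in; P > Ia so Q > 0
Q: (9745/2001)² ÷ (11045/2001) = 18993005/4420209 in (≈ 4.297 in)

Q = 18993005/4420209 in ≈ 4.297 in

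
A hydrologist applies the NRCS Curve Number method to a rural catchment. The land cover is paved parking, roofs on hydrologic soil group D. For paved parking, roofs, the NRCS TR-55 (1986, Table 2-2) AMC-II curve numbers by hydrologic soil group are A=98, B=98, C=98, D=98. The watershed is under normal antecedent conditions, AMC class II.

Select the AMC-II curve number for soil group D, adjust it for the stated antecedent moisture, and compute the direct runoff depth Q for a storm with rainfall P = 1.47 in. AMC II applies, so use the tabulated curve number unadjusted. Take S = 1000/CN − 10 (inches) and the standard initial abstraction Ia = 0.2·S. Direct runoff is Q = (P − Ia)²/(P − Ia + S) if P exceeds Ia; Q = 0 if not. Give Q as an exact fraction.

Q = 49042009/39214700 in ≈ 1.251 in

NRCS table: paved parking, roofs, soil group D → CN(II) = 98
AMC II — tabulated CN = 98 applies directly.
Retention S: 1000/CN − 10 with CN=98.000 → S = 10/49 ≈ 0.204 in
Initial abstraction Ia = S/5 = (10/49)/5 = 2/49 ≈ 0.041 in
Since P=1.470 > Ia=0.041: effective rainfall P−Ia = 7003/4900 in
Q = (7003/4900)²/((7003/4900) + 10/49) = (49042009/24010000)/(8003/4900) = 49042009/39214700 in ≈ 1.251 in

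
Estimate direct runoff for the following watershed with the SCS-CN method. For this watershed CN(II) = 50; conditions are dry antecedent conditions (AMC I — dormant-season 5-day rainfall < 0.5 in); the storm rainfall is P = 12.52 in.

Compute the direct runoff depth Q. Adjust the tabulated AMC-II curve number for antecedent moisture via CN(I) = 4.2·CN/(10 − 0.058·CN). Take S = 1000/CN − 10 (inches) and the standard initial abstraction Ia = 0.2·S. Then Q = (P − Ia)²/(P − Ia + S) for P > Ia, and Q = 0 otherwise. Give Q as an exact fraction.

Q = 16589329/8700825 in ≈ 1.907 in

Adjust CN=50 to AMC I: 4.2·50/(10 − 0.058·50) → 210 ÷ (71/10) = 2100/71 ≈ 29.577
Retention S: 1000/CN − 10 with CN=29.577 → S = 500/21 ≈ 23.810 in
Ia = 0.2S: 0.2·23.810 = 4.762 in (exactly 100/21)
Excess rainfall: 12.520 − 4.762 = 7.758 in; P > Ia so Q > 0
Q = (4073/525)²/((4073/525) + 500/21) = (16589329/275625)/(16573/525) = 16589329/8700825 in ≈ 1.907 in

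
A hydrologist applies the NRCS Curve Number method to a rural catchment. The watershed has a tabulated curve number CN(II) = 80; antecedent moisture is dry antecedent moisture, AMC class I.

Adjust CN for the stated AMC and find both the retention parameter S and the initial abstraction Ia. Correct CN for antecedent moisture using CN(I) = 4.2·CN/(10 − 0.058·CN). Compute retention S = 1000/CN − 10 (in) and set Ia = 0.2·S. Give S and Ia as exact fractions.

S = 125/21 in ≈ 5.952 in; Ia = 25/21 in ≈ 1.190 in

Adjust CN=80 to AMC I: 4.2·80/(10 − 0.058·80) → 336 ÷ (134/25) = 4200/67 ≈ 62.687
S = 1000/(4200/67) − 10 = 125/21 in ≈ 5.952 in
Ia = 0.2S: 0.2·5.952 = 1.190 in (exactly 25/21)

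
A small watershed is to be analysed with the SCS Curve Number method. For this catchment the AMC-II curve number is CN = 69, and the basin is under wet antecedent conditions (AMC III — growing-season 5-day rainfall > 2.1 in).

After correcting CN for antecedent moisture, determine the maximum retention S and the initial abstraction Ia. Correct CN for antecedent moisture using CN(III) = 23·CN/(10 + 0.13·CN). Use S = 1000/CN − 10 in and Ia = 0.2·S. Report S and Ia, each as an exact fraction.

S = 3100/1587 in ≈ 1.953 in; Ia = 620/1587 in ≈ 0.391 in

Wet (AMC III): CN(III) = 23·69/(10 + 0.13·69) = 1587/(1897/100) = 158700/1897 ≈ 83.658
Max retention: S = 1000/(158700/1897) − 10 = 3100/1587 in (≈ 1.953 in)
Initial abstraction Ia = S/5 = (3100/1587)/5 = 620/1587 ≈ 0.391 in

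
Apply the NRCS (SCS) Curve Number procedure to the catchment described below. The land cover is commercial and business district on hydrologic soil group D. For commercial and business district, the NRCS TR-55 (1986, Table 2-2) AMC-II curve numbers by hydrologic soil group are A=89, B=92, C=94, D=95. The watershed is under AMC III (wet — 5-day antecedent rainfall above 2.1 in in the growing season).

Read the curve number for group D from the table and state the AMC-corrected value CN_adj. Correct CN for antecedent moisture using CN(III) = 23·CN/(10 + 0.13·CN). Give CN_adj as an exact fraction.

CN_adj = 43700/447 ≈ 97.763

NRCS table: commercial and business district, soil group D → CN(II) = 95
Adjust CN=95 to AMC III: 23·95/(10 + 0.13·95) → 2185 ÷ (447/20) = 43700/447 ≈ 97.763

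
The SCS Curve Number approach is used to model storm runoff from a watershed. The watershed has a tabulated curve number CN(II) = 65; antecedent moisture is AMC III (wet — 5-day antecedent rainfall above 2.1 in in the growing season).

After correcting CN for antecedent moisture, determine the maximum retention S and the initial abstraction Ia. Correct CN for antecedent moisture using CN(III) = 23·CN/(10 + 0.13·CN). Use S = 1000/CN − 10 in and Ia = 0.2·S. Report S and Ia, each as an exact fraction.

S = 700/299 in ≈ 2.341 in; Ia = 140/299 in ≈ 0.468 in

CN(III) from CN(II)=65: (23·65)/(10 + 0.13·65) = 29900/369 ≈ 81.030
Max retention: S = 1000/(29900/369) − 10 = 700/299 in (≈ 2.341 in)
Initial abstraction Ia = S/5 = (700/299)/5 = 140/299 ≈ 0.468 in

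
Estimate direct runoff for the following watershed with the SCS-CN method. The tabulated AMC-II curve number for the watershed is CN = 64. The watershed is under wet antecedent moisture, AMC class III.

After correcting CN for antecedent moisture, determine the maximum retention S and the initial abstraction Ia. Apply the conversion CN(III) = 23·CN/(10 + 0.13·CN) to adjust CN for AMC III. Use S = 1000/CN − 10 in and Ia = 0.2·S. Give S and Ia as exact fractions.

CN(III) from CN(II)=64: (23·64)/(10 + 0.13·64) = 18400/229 ≈ 80.349
S = 1000/(18400/229) − 10 = 225/92 in ≈ 2.446 in
Ia = 0.2S: 0.2·2.446 = 0.489 in (exactly 45/92)

S = 225/92 in ≈ 2.446 in; Ia = 45/92 in ≈ 0.489 in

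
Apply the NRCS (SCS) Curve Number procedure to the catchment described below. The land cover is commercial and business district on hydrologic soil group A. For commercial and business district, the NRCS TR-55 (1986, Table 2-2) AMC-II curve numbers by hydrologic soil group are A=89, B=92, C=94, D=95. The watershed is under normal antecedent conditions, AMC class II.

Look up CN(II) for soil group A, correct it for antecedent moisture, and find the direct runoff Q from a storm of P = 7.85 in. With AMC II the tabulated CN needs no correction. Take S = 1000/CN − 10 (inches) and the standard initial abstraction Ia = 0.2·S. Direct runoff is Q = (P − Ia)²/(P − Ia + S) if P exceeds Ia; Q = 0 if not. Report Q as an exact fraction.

NRCS table: commercial and business district, soil group A → CN(II) = 89
Average conditions: CN = 89 (no AMC adjustment).
Max retention: S = 1000/89 − 10 = 110/89 in (≈ 1.236 in)
Ia = 0.2S: 0.2·1.236 = 0.247 in (exactly 22/89)
P − Ia = 7.850 − 0.247 = 13533/1780 ≈ 7.603 in (> 0, runoff occurs)
Runoff Q = (P−Ia)²/(P−Ia+S) = (7.603)²/(7.603+1.236) = 183142089/28004740 ≈ 6.540 in

Q = 183142089/28004740 in ≈ 6.540 in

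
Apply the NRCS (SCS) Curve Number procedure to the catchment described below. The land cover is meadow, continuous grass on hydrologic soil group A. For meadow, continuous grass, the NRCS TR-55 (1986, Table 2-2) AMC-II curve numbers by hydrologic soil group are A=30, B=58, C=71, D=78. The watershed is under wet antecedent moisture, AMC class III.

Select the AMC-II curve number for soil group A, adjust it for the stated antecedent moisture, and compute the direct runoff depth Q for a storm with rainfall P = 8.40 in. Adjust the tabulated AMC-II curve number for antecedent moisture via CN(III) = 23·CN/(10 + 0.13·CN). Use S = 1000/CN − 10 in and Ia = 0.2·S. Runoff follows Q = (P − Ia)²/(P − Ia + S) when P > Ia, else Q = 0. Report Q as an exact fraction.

Q = 345086/140415 in ≈ 2.458 in

NRCS table: meadow, continuous grass, soil group A → CN(II) = 30
CN(III) from CN(II)=30: (23·30)/(10 + 0.13·30) = 6900/139 ≈ 49.640
Retention S: 1000/CN − 10 with CN=49.640 → S = 700/69 ≈ 10.145 in
Initial abstraction Ia = S/5 = (700/69)/5 = 140/69 ≈ 2.029 in
P − Ia = 8.400 − 2.029 = 2198/345 ≈ 6.371 in (> 0, runoff occurs)
Q: (2198/345)² ÷ (5698/345) = 345086/140415 in (≈ 2.458 in)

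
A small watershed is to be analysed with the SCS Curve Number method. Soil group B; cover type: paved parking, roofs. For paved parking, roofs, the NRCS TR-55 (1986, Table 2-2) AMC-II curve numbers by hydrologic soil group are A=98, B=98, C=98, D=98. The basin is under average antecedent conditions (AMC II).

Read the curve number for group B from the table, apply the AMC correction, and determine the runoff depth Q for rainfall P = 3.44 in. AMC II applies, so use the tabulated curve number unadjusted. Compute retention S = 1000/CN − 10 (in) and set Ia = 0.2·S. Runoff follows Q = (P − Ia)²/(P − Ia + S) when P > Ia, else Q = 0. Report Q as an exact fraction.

Q = 8669448/2703575 in ≈ 3.207 in

NRCS table: paved parking, roofs, soil group B → CN(II) = 98
Average conditions: CN = 98 (no AMC adjustment).
Retention S: 1000/CN − 10 with CN=98.000 → S = 10/49 ≈ 0.204 in
Ia = 0.2·(10/49) = 2/49 in ≈ 0.041 in
P − Ia = 3.440 − 0.041 = 4164/1225 ≈ 3.399 in (> 0, runoff occurs)
Q: (4164/1225)² ÷ (4414/1225) = 8669448/2703575 in (≈ 3.207 in)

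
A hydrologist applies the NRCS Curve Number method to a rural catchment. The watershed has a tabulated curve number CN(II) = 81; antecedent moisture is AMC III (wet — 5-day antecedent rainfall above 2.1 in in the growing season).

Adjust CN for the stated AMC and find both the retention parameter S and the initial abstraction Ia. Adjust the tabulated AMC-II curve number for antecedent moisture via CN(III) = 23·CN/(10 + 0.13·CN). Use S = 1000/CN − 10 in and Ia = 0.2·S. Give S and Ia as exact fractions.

CN(III) from CN(II)=81: (23·81)/(10 + 0.13·81) = 186300/2053 ≈ 90.745
Max retention: S = 1000/(186300/2053) − 10 = 1900/1863 in (≈ 1.020 in)
Ia = 0.2·(1900/1863) = 380/1863 in ≈ 0.204 in

S = 1900/1863 in ≈ 1.020 in; Ia = 380/1863 in ≈ 0.204 in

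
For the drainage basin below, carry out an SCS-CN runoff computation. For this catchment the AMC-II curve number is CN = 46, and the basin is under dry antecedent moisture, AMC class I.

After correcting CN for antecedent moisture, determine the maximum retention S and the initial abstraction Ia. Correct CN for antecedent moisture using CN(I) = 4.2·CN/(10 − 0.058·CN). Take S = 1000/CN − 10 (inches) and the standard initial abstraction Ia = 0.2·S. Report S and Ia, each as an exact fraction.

S = 4500/161 in ≈ 27.950 in; Ia = 900/161 in ≈ 5.590 in

Dry (AMC I): CN(I) = 4.2·46/(10 − 0.058·46) = (966/5)/(1833/250) = 16100/611 ≈ 26.350
Max retention: S = 1000/(16100/611) − 10 = 4500/161 in (≈ 27.950 in)
Initial abstraction Ia = S/5 = (4500/161)/5 = 900/161 ≈ 5.590 in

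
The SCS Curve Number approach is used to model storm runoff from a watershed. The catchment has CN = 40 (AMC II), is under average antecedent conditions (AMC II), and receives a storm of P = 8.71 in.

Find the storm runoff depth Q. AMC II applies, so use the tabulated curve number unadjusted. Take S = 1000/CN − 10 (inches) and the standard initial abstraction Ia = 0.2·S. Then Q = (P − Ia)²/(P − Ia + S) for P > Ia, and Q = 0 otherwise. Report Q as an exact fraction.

Q = 326041/207100 in ≈ 1.574 in

CN(II) = 40; AMC II needs no correction.
Max retention: S = 1000/40 − 10 = 15 in (≈ 15.000 in)
Ia = 0.2·15 = 3 in ≈ 3.000 in
P − Ia = 8.710 − 3.000 = 571/100 ≈ 5.710 in (> 0, runoff occurs)
Q: (571/100)² ÷ (2071/100) = 326041/207100 in (≈ 1.574 in)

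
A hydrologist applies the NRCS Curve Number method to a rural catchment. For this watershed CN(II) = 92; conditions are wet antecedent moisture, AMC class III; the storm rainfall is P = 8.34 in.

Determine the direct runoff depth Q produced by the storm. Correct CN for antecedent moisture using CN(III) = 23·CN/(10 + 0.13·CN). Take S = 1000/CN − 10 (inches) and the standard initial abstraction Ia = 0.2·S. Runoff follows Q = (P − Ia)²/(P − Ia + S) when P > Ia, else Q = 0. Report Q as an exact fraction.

Q = 47782899649/6046284850 in ≈ 7.903 in

CN(III) from CN(II)=92: (23·92)/(10 + 0.13·92) = 52900/549 ≈ 96.357
S = 1000/(52900/549) − 10 = 200/529 in ≈ 0.378 in
Initial abstraction Ia = S/5 = (200/529)/5 = 40/529 ≈ 0.076 in
Excess rainfall: 8.340 − 0.076 = 8.264 in; P > Ia so Q > 0
Q: (218593/26450)² ÷ (228593/26450) = 47782899649/6046284850 in (≈ 7.903 in)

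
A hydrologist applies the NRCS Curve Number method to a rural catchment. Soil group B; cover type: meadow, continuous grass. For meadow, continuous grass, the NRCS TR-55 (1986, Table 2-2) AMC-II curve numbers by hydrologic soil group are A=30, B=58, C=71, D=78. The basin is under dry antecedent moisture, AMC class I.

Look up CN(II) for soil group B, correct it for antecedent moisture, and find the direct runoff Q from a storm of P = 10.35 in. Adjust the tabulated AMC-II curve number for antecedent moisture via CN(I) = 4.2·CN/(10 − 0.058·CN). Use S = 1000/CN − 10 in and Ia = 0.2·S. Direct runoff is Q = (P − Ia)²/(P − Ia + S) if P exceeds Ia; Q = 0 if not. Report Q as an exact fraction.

Q = 16024009/8121740 in ≈ 1.973 in

NRCS table: meadow, continuous grass, soil group B → CN(II) = 58
CN(I) from CN(II)=58: (4.2·58)/(10 − 0.058·58) = 2900/79 ≈ 36.709
S = 1000/(2900/79) − 10 = 500/29 in ≈ 17.241 in
Ia = 0.2·(500/29) = 100/29 in ≈ 3.448 in
Excess rainfall: 10.350 − 3.448 = 6.902 in; P > Ia so Q > 0
Runoff Q = (P−Ia)²/(P−Ia+S) = (6.902)²/(6.902+17.241) = 16024009/8121740 ≈ 1.973 in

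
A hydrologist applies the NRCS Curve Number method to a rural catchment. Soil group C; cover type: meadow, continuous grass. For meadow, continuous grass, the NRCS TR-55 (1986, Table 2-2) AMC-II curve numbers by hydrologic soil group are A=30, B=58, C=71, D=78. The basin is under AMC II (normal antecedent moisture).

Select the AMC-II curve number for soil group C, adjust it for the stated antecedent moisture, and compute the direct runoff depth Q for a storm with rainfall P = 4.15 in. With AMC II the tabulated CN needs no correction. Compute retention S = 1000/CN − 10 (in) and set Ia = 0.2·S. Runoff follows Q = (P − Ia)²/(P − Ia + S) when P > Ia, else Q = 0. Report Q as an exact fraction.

Q = 22401289/14956860 in ≈ 1.498 in

NRCS table: meadow, continuous grass, soil group C → CN(II) = 71
AMC II — tabulated CN = 71 applies directly.
Max retention: S = 1000/71 − 10 = 290/71 in (≈ 4.085 in)
Ia = 0.2S: 0.2·4.085 = 0.817 in (exactly 58/71)
Excess rainfall: 4.150 − 0.817 = 3.333 in; P > Ia so Q > 0
Q: (4733/1420)² ÷ (10533/1420) = 22401289/14956860 in (≈ 1.498 in)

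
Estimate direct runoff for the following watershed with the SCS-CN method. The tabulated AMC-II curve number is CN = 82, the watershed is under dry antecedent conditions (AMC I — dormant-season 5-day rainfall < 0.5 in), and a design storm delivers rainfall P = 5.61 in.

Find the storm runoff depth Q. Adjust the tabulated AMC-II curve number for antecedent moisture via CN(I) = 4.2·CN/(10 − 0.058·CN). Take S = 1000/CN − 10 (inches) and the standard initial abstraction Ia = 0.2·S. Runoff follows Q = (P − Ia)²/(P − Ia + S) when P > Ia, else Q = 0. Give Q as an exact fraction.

Q = 1906981561/896100100 in ≈ 2.128 in

Adjust CN=82 to AMC I: 4.2·82/(10 − 0.058·82) → (1722/5) ÷ (1311/250) = 28700/437 ≈ 65.675
Max retention: S = 1000/(28700/437) − 10 = 1500/287 in (≈ 5.226 in)
Ia = 0.2·(1500/287) = 300/287 in ≈ 1.045 in
P − Ia = 5.610 − 1.045 = 131007/28700 ≈ 4.565 in (> 0, runoff occurs)
Q = (131007/28700)²/((131007/28700) + 1500/287) = (17162834049/823690000)/(281007/28700) = 1906981561/896100100 in ≈ 2.128 in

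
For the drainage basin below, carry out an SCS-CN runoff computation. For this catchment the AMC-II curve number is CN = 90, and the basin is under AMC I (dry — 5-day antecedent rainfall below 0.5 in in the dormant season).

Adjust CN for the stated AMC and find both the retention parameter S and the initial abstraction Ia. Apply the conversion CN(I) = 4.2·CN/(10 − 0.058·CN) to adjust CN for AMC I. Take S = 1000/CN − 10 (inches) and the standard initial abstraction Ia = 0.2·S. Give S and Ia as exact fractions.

S = 500/189 in ≈ 2.646 in; Ia = 100/189 in ≈ 0.529 in

Dry (AMC I): CN(I) = 4.2·90/(10 − 0.058·90) = 378/(239/50) = 18900/239 ≈ 79.079
Max retention: S = 1000/(18900/239) − 10 = 500/189 in (≈ 2.646 in)
Initial abstraction Ia = S/5 = (500/189)/5 = 100/189 ≈ 0.529 in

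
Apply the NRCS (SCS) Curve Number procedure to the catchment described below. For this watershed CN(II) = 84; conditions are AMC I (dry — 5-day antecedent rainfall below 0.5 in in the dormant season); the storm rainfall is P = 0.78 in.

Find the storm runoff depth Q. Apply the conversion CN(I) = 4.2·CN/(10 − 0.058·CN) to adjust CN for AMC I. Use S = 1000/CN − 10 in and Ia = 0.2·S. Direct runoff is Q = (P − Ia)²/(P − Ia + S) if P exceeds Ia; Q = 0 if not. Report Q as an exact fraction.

Q = 0 in ≈ 0.000 in

Dry (AMC I): CN(I) = 4.2·84/(10 − 0.058·84) = (1764/5)/(641/125) = 44100/641 ≈ 68.799
S = 1000/(44100/641) − 10 = 2000/441 in ≈ 4.535 in
Ia = 0.2·(2000/441) = 400/441 in ≈ 0.907 in
P = 0.780 ≤ Ia = 0.907 in: entire storm abstracted, Q = 0.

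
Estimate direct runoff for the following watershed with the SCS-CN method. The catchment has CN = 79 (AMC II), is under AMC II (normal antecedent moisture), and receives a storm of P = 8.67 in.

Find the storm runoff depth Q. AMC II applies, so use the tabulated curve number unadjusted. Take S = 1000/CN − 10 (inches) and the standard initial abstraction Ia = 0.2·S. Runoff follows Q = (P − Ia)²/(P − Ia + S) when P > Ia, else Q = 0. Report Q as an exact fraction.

Q = 459287761/74868300 in ≈ 6.135 in

Average conditions: CN = 79 (no AMC adjustment).
Max retention: S = 1000/79 − 10 = 210/79 in (≈ 2.658 in)
Initial abstraction Ia = S/5 = (210/79)/5 = 42/79 ≈ 0.532 in
P − Ia = 8.670 − 0.532 = 64293/7900 ≈ 8.138 in (> 0, runoff occurs)
Runoff Q = (P−Ia)²/(P−Ia+S) = (8.138)²/(8.138+2.658) = 459287761/74868300 ≈ 6.135 in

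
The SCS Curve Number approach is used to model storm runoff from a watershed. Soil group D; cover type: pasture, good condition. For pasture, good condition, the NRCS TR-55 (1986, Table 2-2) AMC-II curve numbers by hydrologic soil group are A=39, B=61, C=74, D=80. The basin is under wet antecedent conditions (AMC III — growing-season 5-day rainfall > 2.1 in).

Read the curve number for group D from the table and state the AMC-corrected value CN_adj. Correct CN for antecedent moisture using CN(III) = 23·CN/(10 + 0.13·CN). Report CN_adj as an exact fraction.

NRCS table: pasture, good condition, soil group D → CN(II) = 80
CN(III) from CN(II)=80: (23·80)/(10 + 0.13·80) = 4600/51 ≈ 90.196

CN_adj = 4600/51 ≈ 90.196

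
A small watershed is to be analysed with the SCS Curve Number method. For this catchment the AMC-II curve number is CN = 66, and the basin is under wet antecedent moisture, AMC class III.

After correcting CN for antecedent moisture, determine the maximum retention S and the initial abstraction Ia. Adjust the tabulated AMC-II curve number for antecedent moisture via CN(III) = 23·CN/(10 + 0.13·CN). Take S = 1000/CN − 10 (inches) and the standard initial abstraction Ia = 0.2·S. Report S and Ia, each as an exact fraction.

Adjust CN=66 to AMC III: 23·66/(10 + 0.13·66) → 1518 ÷ (929/50) = 75900/929 ≈ 81.701
S = 1000/(75900/929) − 10 = 1700/759 in ≈ 2.240 in
Ia = 0.2S: 0.2·2.240 = 0.448 in (exactly 340/759)

S = 1700/759 in ≈ 2.240 in; Ia = 340/759 in ≈ 0.448 in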